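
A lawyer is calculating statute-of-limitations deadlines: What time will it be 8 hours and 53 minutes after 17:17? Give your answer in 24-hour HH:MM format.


Start time: 17:17
Adding: 8 hours 53 minutes
Minutes: 17 + 53 = 70
Minute overflow: 70 >= 60, so carry 1 hour, minutes = 10
Hours: 17 + 8 + 1 = 26
Hour wraparound: 26 mod 24 = 2
Result: 02:10

02:10


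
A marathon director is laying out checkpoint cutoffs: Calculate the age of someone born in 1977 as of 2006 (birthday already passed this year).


Birth year: 1977
Current year: 2006
Age = current year - birth year
Age = 2006 - 1977 = 29

29


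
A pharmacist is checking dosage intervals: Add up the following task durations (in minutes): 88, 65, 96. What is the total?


Durations: 88, 65, 96
Running sum: 88
+ 65 = 153
+ 96 = 249
Total duration: 249 minutes
That is 4 hours and 9 minutes

249


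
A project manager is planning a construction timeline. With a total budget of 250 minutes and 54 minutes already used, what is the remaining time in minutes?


Total budget: 250 minutes
Time used: 54 minutes
Remaining: 250 - 54 = 196 minutes
Percent used: 21.6%
Percent remaining: 78.4%

196


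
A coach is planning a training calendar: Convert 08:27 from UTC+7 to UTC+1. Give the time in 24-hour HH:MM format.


Local time: 08:27 at UTC+7 (offset 7h)
Target zone: UTC+1 (offset 1h)
Difference: 1 - (7) = -6 hours
Calculation: 8 + (-6) = 2
Result: 02:27

02:27


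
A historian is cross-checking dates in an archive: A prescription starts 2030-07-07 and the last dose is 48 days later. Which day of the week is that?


Start: 2030-07-07 (Sunday)
Step 1 - find target date: add 48 days
  2030-07-07 + 48 days = 2030-08-24
Step 2 - day of week:
  48 mod 7 = 6
  Sunday + 6 days -> Saturday
Result: Saturday (2030-08-24)

Saturday


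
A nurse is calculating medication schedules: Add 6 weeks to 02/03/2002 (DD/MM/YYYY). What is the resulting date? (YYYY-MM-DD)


Start: 2002-03-02
Weeks to add: 6
Convert to days: 6 x 7 = 42 days
Add 42 days to 2002-03-02
Result: 2002-04-13

2002-04-13


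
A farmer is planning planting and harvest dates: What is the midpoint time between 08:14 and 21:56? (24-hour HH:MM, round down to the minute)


Start time: 08:14 = 494 minutes from midnight
End time: 21:56 = 1316 minutes from midnight
Sum: 494 + 1316 = 1810
Midpoint: 1810 / 2 = 905 minutes
Convert: 905 / 60 = 15 hours, 5 minutes
Result: 15:05

15:05


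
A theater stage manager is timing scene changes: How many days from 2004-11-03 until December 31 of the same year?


Start: November 03, 2004
End: December 31, 2004
Days left in November: 27
December: 31
Sum of remaining months: 31
Total: 27 + 31 = 58

58


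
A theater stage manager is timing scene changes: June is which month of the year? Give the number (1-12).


Calendar month order:
5. May
6. June <--
7. July
June is month number 6

6


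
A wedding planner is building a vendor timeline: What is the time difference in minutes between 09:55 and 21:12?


Start time: 09:55 = 595 minutes from midnight
End time: 21:12 = 1272 minutes from midnight
Difference: 1272 - 595 = 677 minutes
That is 11 hours and 17 minutes

677


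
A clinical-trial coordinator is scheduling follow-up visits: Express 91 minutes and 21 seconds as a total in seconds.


Minutes: 91
Seconds: 21
Convert minutes to seconds: 91 x 60 = 5460
Add remaining seconds: 5460 + 21 = 5481

5481


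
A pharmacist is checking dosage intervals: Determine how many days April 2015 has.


Month: April
Year: 2015
April is a 30-day month
Total: 30 days

30


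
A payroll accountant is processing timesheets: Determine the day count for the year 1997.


Year: 1997
Check leap year rules:
Divisible by 4? No
1997 is not a leap year
Days: 365

365


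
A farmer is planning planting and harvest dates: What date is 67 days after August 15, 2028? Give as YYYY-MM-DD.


Start: 2028-08-15
Adding 67 days
Days remaining in August: 16
After August: 51 days still to add
September 2028: 30 days, 21 remaining
October 2028 has 31 days, need 21
Result: 2028-10-21

2028-10-21


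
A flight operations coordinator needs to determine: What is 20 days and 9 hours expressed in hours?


Days: 20
Extra hours: 9
Hours per day: 24
Days to hours: 20 x 24 = 480
Total: 480 + 9 = 489

489


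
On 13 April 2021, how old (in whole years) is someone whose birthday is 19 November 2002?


Birth: 2002-11-19
Reference: 2021-04-13
Year difference: 2021 - 2002 = 19
Has birthday (11-19) occurred by 04-13? No
Birthday not yet reached this year -> subtract 1
Age in full years: 18

18


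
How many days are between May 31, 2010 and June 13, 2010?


Start date: 2010-05-31
End date: 2010-06-13
May 2010: +1 days
Jun 2010: +12 days
Total: 13 days

13


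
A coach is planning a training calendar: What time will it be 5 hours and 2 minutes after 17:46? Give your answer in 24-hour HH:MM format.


Start time: 17:46
Adding: 5 hours 2 minutes
Minutes: 46 + 2 = 48
Hours: 17 + 5 + 0 = 22
Result: 22:48

22:48


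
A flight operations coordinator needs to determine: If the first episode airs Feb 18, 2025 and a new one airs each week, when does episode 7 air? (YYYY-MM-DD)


First occurrence: 2025-02-18 (occurrence 1)
Each occurrence is 7 days after the previous.
Occurrence 7 is 6 weeks after the first.
6 weeks = 42 days
2025-02-18 + 42 days = 2025-04-01

2025-04-01


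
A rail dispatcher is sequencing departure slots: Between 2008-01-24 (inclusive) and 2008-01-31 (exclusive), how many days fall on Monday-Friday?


Start: 2008-01-24 (Thursday)
End (exclusive): 2008-01-31 (Thursday)
Total calendar days: 7
Full weeks: 7 // 7 = 1 -> 5 weekdays
Remaining 0 days starting on Thursday:
Total business days: 5 + 0 = 5

5


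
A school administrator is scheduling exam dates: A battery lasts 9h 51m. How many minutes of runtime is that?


Hours: 9
Extra minutes: 51
Minutes per hour: 60
Hours to minutes: 9 x 60 = 540
Total: 540 + 51 = 591

591


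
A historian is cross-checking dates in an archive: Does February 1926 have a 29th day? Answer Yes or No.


Year: 1926
Divisible by 4? 1926 / 4 = 481.5 -> No
Not divisible by 4, so NOT a leap year

No


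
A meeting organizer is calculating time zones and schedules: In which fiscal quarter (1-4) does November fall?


Month: November (month 11)
Q1: January-March (months 1-3)
Q2: April-June (months 4-6)
Q3: July-September (months 7-9)
Q4: October-December (months 10-12)
Month 11 falls in Q4

4


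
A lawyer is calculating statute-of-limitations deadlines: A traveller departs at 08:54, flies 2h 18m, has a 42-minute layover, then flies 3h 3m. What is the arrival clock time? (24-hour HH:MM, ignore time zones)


Depart: 08:54
Leg 1: +138 min -> 11:12
Layover: +42 min -> 11:54
Leg 2: +183 min -> 14:57
Total travel: 363 minutes = 6h 3m
Arrival: 14:57

14:57


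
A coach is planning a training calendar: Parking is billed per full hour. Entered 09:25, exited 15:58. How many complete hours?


Start: 09:25
End: 15:58
Hour difference: 15 - 9 = 6 hours
Minute difference: 58 - 25 = 33 minutes
Total minutes: 393
Complete hours: 393 / 60 = 6 (remainder 33)

6


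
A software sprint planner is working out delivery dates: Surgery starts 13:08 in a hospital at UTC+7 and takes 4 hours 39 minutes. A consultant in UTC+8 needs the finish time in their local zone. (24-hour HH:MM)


Start: 13:08 in UTC+7
Step 1 - add duration:
  minutes: 8 + 39 = 47
  hours: 13 + 4 + 0 = 17
  end in UTC+7: 17:47
Step 2 - convert UTC+7 -> UTC+8:
  offset difference: 8 - (7) = 1 hours
  17 + (1) = 18 -> mod 24 = 18
Result: 18:47 in UTC+8

18:47


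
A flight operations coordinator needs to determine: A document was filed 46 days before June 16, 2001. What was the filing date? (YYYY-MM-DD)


Start: 2001-06-16
Subtracting 46 days
Days already passed in June: 16
After going back through June: 30 more days to subtract
May 2001 has 31 days, need 30
Result: 2001-05-01

2001-05-01


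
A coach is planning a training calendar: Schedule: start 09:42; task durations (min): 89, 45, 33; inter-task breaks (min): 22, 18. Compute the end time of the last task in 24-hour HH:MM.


Start: 09:42 = 582 min from midnight
  after task 1 (89 min): 11:11
  after break (22 min): 11:33
  after task 2 (45 min): 12:18
  after break (18 min): 12:36
  after task 3 (33 min): 13:09
Total elapsed: 207 minutes
End time: 13:09

13:09


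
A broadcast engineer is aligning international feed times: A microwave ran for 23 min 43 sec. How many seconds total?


Minutes: 23
Extra seconds: 43
Seconds per minute: 60
Minutes to seconds: 23 x 60 = 1380
Total: 1380 + 43 = 1423

1423


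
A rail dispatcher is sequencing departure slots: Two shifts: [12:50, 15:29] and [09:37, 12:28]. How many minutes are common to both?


Interval A: [770, 929] minutes from midnight
Interval B: [577, 748] minutes from midnight
Overlap start = max(770, 577) = 770
Overlap end = min(929, 748) = 748
End <= start, so the intervals do not overlap: 0 minutes

0


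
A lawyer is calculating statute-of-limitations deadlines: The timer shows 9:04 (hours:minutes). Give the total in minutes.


Hours: 9
Minutes: 4
Convert hours to minutes: 9 x 60 = 540
Add remaining minutes: 540 + 4 = 544

544


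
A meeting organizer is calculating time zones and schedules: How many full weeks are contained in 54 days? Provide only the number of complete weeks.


Total days: 54
Days per week: 7
Division: 54 / 7 = 7 remainder 5
Complete weeks: 7
Remaining days: 5

7


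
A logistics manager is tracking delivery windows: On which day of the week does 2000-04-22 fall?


Date: 2000-04-22
January 1, 2000 is a Saturday
Day of year: 113
Offset from Jan 1: 112 days
112 mod 7 = 0
Result: Saturday

Saturday


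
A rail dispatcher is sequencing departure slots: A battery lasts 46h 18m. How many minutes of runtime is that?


Hours: 46
Extra minutes: 18
Minutes per hour: 60
Hours to minutes: 46 x 60 = 2760
Total: 2760 + 18 = 2778

2778


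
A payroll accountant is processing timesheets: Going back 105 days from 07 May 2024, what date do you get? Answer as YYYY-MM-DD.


Start: 2024-05-07
Subtracting 105 days
Days already passed in May: 7
After going back through May: 98 more days to subtract
April 2024: 30 days, 68 remaining
March 2024: 31 days, 37 remaining
February 2024: 29 days, 8 remaining
January 2024 has 31 days, need 8
Result: 2024-01-23

2024-01-23


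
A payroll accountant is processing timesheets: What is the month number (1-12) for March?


Calendar month order:
2. February
3. March <--
4. April
March is month number 3

3


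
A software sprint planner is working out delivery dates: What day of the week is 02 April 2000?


Date: 2000-04-02
January 1, 2000 is a Saturday
Day of year: 93
Offset from Jan 1: 92 days
92 mod 7 = 1
Result: Sunday

Sunday


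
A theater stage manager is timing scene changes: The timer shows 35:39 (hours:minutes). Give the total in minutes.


Hours: 35
Minutes: 39
Convert hours to minutes: 35 x 60 = 2100
Add remaining minutes: 2100 + 39 = 2139

2139


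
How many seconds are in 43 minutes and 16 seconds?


Minutes: 43
Extra seconds: 16
Seconds per minute: 60
Minutes to seconds: 43 x 60 = 2580
Total: 2580 + 16 = 2596

2596


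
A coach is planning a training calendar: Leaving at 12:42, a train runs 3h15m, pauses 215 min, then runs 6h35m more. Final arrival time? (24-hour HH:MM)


Depart: 12:42
Leg 1: +195 min -> 15:57
Layover: +215 min -> 19:32
Leg 2: +395 min -> 02:07
Total travel: 805 minutes = 13h 25m
Arrival: 02:07

02:07


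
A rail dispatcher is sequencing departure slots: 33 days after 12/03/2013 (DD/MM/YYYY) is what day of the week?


Start: 2013-03-12 (Tuesday)
Step 1 - find target date: add 33 days
  2013-03-12 + 33 days = 2013-04-14
Step 2 - day of week:
  33 mod 7 = 5
  Tuesday + 5 days -> Sunday
Result: Sunday (2013-04-14)

Sunday


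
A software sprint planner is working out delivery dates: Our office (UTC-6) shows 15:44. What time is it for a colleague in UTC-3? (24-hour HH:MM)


Local time: 15:44 at UTC-6 (offset -6h)
Target zone: UTC-3 (offset -3h)
Difference: -3 - (-6) = 3 hours
Calculation: 15 + (3) = 18
Result: 18:44

18:44


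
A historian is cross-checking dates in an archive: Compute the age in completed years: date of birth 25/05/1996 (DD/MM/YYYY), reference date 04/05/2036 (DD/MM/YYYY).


Birth: 1996-05-25
Reference: 2036-05-04
Year difference: 2036 - 1996 = 40
Has birthday (05-25) occurred by 05-04? No
Birthday not yet reached this year -> subtract 1
Age in full years: 39

39


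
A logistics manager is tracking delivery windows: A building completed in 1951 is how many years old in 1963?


Birth year: 1951
Current year: 1963
Age = current year - birth year
Age = 1963 - 1951 = 12

12


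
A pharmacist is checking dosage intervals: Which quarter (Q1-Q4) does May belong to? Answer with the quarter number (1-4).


Month: May (month 5)
Q1: January-March (months 1-3)
Q2: April-June (months 4-6)
Q3: July-September (months 7-9)
Q4: October-December (months 10-12)
Month 5 falls in Q2

2


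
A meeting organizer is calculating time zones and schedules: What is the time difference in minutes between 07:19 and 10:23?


Start time: 07:19 = 439 minutes from midnight
End time: 10:23 = 623 minutes from midnight
Difference: 623 - 439 = 184 minutes
That is 3 hours and 4 minutes

184


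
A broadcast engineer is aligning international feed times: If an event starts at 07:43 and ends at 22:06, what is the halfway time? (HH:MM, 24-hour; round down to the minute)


Start time: 07:43 = 463 minutes from midnight
End time: 22:06 = 1326 minutes from midnight
Sum: 463 + 1326 = 1789
Midpoint: 1789 / 2 = 894 minutes
Convert: 894 / 60 = 14 hours, 54 minutes
Result: 14:54

14:54


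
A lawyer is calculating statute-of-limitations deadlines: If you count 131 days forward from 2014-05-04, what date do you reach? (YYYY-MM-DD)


Start: 2014-05-04
Adding 131 days
Days remaining in May: 27
After May: 104 days still to add
June 2014: 30 days, 74 remaining
July 2014: 31 days, 43 remaining
August 2014: 31 days, 12 remaining
September 2014 has 30 days, need 12
Result: 2014-09-12

2014-09-12


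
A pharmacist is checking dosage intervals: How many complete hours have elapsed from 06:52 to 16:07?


Start: 06:52
End: 16:07
Hour difference: 16 - 6 = 10 hours
Minute difference: 7 - 52 = -45 minutes
Total minutes: 555
Complete hours: 555 / 60 = 9 (remainder 15)

9


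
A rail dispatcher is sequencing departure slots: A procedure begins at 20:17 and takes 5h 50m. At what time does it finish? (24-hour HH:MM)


Start time: 20:17
Adding: 5 hours 50 minutes
Minutes: 17 + 50 = 67
Minute overflow: 67 >= 60, so carry 1 hour, minutes = 7
Hours: 20 + 5 + 1 = 26
Hour wraparound: 26 mod 24 = 2
Result: 02:07

02:07


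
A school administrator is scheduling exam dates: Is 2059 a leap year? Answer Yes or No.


Year: 2059
Divisible by 4? 2059 / 4 = 514.75 -> No
Not divisible by 4, so NOT a leap year

No


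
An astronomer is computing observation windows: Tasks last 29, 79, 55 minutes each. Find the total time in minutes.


Durations: 29, 79, 55
Running sum: 29
+ 79 = 108
+ 55 = 163
Total duration: 163 minutes
That is 2 hours and 43 minutes

163


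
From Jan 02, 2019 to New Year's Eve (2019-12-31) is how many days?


Start: January 02, 2019
End: December 31, 2019
Days left in January: 29
February: 28
March: 31
April: 30
May: 31
... plus remaining months
Sum of remaining months: 334
Total: 29 + 334 = 363

363


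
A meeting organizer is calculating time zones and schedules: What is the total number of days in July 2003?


Month: July
Year: 2003
July is a 31-day month
Total: 31 days

31


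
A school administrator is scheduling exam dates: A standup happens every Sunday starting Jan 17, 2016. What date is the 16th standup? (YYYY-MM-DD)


First occurrence: 2016-01-17 (occurrence 1)
Each occurrence is 7 days after the previous.
Occurrence 16 is 15 weeks after the first.
15 weeks = 105 days
2016-01-17 + 105 days = 2016-05-01

2016-05-01


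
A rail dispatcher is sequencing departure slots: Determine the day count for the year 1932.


Year: 1932
Check leap year rules:
Divisible by 4? Yes
Divisible by 100? No
1932 is a leap year
Days: 366

366


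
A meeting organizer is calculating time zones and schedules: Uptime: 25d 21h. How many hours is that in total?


Days: 25
Extra hours: 21
Hours per day: 24
Days to hours: 25 x 24 = 600
Total: 600 + 21 = 621

621


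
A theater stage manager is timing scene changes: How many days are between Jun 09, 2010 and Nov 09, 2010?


Start date: 2010-06-09
End date: 2010-11-09
Jun 2010: +22 days
Jul 2010: +31 days
Aug 2010: +31 days
... (3 more months)
Total: 153 days

153


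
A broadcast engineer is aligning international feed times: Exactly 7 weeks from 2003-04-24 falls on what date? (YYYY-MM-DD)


Start: 2003-04-24
Weeks to add: 7
Convert to days: 7 x 7 = 49 days
Add 49 days to 2003-04-24
Result: 2003-06-12

2003-06-12


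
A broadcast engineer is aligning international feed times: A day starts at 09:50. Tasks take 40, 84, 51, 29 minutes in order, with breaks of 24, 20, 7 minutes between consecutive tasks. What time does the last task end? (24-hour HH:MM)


Start: 09:50 = 590 min from midnight
  after task 1 (40 min): 10:30
  after break (24 min): 10:54
  after task 2 (84 min): 12:18
  after break (20 min): 12:38
  after task 3 (51 min): 13:29
  after break (7 min): 13:36
  after task 4 (29 min): 14:05
Total elapsed: 255 minutes
End time: 14:05

14:05


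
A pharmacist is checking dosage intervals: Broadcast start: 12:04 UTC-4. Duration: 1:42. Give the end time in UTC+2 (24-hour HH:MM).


Start: 12:04 in UTC-4
Step 1 - add duration:
  minutes: 4 + 42 = 46
  hours: 12 + 1 + 0 = 13
  end in UTC-4: 13:46
Step 2 - convert UTC-4 -> UTC+2:
  offset difference: 2 - (-4) = 6 hours
  13 + (6) = 19 -> mod 24 = 19
Result: 19:46 in UTC+2

19:46


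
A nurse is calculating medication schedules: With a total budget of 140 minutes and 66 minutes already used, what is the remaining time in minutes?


Total budget: 140 minutes
Time used: 66 minutes
Remaining: 140 - 66 = 74 minutes
Percent used: 47.1%
Percent remaining: 52.9%

74


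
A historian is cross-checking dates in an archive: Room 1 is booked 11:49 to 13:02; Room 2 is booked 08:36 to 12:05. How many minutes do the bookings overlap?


Interval A: [709, 782] minutes from midnight
Interval B: [516, 725] minutes from midnight
Overlap start = max(709, 516) = 709
Overlap end = min(782, 725) = 725
Overlap = 725 - 709 = 16 minutes

16


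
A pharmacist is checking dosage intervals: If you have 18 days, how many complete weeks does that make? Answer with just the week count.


Total days: 18
Days per week: 7
Division: 18 / 7 = 2 remainder 4
Complete weeks: 2
Remaining days: 4

2


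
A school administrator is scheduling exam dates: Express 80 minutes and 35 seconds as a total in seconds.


Minutes: 80
Seconds: 35
Convert minutes to seconds: 80 x 60 = 4800
Add remaining seconds: 4800 + 35 = 4835

4835


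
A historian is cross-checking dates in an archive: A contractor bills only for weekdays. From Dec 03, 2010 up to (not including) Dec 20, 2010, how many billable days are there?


Start: 2010-12-03 (Friday)
End (exclusive): 2010-12-20 (Monday)
Total calendar days: 17
Full weeks: 17 // 7 = 2 -> 10 weekdays
Remaining 3 days starting on Friday:
  Fri(w), Sat(-), Sun(-) -> 1 weekdays
Total business days: 10 + 1 = 11

11


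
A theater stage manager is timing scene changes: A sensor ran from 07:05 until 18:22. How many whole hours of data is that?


Start: 07:05
End: 18:22
Hour difference: 18 - 7 = 11 hours
Minute difference: 22 - 5 = 17 minutes
Total minutes: 677
Complete hours: 677 / 60 = 11 (remainder 17)

11


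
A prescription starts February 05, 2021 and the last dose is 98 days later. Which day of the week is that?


Start: 2021-02-05 (Friday)
Step 1 - find target date: add 98 days
  2021-02-05 + 98 days = 2021-05-14
Step 2 - day of week:
  98 mod 7 = 0
  Friday + 0 days -> Friday
Result: Friday (2021-05-14)

Friday


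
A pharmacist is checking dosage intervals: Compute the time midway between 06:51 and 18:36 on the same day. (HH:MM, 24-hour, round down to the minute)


Start time: 06:51 = 411 minutes from midnight
End time: 18:36 = 1116 minutes from midnight
Sum: 411 + 1116 = 1527
Midpoint: 1527 / 2 = 763 minutes
Convert: 763 / 60 = 12 hours, 43 minutes
Result: 12:43

12:43


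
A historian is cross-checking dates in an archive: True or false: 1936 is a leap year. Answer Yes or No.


Year: 1936
Divisible by 4? 1936 / 4 = 484.0 -> Yes
Divisible by 100? 1936 / 100 = 19.36 -> No
Divisible by 4 but not 100, so it IS a leap year

Yes


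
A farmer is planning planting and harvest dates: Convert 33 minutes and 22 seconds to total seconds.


Minutes: 33
Extra seconds: 22
Seconds per minute: 60
Minutes to seconds: 33 x 60 = 1980
Total: 1980 + 22 = 2002

2002


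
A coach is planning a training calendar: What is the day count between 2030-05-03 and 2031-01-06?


Start date: 2030-05-03
End date: 2031-01-06
May 2030: +29 days
Jun 2030: +30 days
Jul 2030: +31 days
... (6 more months)
Total: 248 days

248


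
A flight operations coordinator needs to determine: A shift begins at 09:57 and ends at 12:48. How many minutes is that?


Start time: 09:57 = 597 minutes from midnight
End time: 12:48 = 768 minutes from midnight
Difference: 768 - 597 = 171 minutes
That is 2 hours and 51 minutes

171


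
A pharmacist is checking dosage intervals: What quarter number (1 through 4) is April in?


Month: April (month 4)
Q1: January-March (months 1-3)
Q2: April-June (months 4-6)
Q3: July-September (months 7-9)
Q4: October-December (months 10-12)
Month 4 falls in Q2

2


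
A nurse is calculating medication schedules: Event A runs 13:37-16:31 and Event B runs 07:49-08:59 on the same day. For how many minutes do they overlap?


Interval A: [817, 991] minutes from midnight
Interval B: [469, 539] minutes from midnight
Overlap start = max(817, 469) = 817
Overlap end = min(991, 539) = 539
End <= start, so the intervals do not overlap: 0 minutes

0


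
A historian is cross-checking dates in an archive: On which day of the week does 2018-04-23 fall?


Date: 2018-04-23
January 1, 2018 is a Monday
Day of year: 113
Offset from Jan 1: 112 days
112 mod 7 = 0
Result: Monday

Monday


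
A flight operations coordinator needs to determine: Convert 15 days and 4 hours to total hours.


Days: 15
Extra hours: 4
Hours per day: 24
Days to hours: 15 x 24 = 360
Total: 360 + 4 = 364

364


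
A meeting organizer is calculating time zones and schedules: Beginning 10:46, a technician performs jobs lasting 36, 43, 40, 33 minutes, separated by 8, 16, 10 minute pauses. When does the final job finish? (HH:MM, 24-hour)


Start: 10:46 = 646 min from midnight
  after task 1 (36 min): 11:22
  after break (8 min): 11:30
  after task 2 (43 min): 12:13
  after break (16 min): 12:29
  after task 3 (40 min): 13:09
  after break (10 min): 13:19
  after task 4 (33 min): 13:52
Total elapsed: 186 minutes
End time: 13:52

13:52


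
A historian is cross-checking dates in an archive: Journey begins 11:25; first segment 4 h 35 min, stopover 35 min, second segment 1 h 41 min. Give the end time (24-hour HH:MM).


Depart: 11:25
Leg 1: +275 min -> 16:00
Layover: +35 min -> 16:35
Leg 2: +101 min -> 18:16
Total travel: 411 minutes = 6h 51m
Arrival: 18:16

18:16


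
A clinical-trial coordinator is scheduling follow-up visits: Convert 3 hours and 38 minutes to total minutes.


Hours: 3
Minutes: 38
Convert hours to minutes: 3 x 60 = 180
Add remaining minutes: 180 + 38 = 218

218


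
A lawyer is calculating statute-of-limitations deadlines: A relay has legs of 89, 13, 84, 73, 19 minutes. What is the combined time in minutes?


Durations: 89, 13, 84, 73, 19
Running sum: 89
+ 13 = 102
+ 84 = 186
+ 73 = 259
+ 19 = 278
Total duration: 278 minutes
That is 4 hours and 38 minutes

278


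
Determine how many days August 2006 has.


Month: August
Year: 2006
August is a 31-day month
Total: 31 days

31


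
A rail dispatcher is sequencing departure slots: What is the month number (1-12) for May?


Calendar month order:
4. April
5. May <--
6. June
May is month number 5

5


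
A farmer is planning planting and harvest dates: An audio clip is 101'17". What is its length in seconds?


Minutes: 101
Seconds: 17
Convert minutes to seconds: 101 x 60 = 6060
Add remaining seconds: 6060 + 17 = 6077

6077


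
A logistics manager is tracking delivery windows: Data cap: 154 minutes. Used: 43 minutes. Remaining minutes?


Total budget: 154 minutes
Time used: 43 minutes
Remaining: 154 - 43 = 111 minutes
Percent used: 27.9%
Percent remaining: 72.1%

111


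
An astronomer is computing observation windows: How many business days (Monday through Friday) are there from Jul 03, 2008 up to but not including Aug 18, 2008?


Start: 2008-07-03 (Thursday)
End (exclusive): 2008-08-18 (Monday)
Total calendar days: 46
Full weeks: 46 // 7 = 6 -> 30 weekdays
Remaining 4 days starting on Thursday:
  Thu(w), Fri(w), Sat(-), Sun(-) -> 2 weekdays
Total business days: 30 + 2 = 32

32


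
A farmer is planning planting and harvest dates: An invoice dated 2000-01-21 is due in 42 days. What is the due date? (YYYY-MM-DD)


Start: 2000-01-21
Adding 42 days
Days remaining in January: 10
After January: 32 days still to add
February 2000: 29 days, 3 remaining
March 2000 has 31 days, need 3
Result: 2000-03-03

2000-03-03


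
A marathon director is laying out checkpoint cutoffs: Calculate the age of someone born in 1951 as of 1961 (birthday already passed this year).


Birth year: 1951
Current year: 1961
Age = current year - birth year
Age = 1961 - 1951 = 10

10


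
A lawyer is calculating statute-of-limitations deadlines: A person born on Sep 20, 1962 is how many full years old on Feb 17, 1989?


Birth: 1962-09-20
Reference: 1989-02-17
Year difference: 1989 - 1962 = 27
Has birthday (09-20) occurred by 02-17? No
Birthday not yet reached this year -> subtract 1
Age in full years: 26

26


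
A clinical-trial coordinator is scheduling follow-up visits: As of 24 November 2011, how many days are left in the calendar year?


Start: November 24, 2011
End: December 31, 2011
Days left in November: 6
December: 31
Sum of remaining months: 31
Total: 6 + 31 = 37

37


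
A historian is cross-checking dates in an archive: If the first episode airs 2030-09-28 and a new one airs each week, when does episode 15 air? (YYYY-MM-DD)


First occurrence: 2030-09-28 (occurrence 1)
Each occurrence is 7 days after the previous.
Occurrence 15 is 14 weeks after the first.
14 weeks = 98 days
2030-09-28 + 98 days = 2031-01-04

2031-01-04


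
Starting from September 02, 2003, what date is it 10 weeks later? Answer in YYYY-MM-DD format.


Start: 2003-09-02
Weeks to add: 10
Convert to days: 10 x 7 = 70 days
Add 70 days to 2003-09-02
Result: 2003-11-11

2003-11-11


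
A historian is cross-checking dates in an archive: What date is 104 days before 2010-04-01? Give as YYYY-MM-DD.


Start: 2010-04-01
Subtracting 104 days
Days already passed in April: 1
After going back through April: 103 more days to subtract
March 2010: 31 days, 72 remaining
February 2010: 28 days, 44 remaining
January 2010: 31 days, 13 remaining
December 2009 has 31 days, need 13
Result: 2009-12-18

2009-12-18


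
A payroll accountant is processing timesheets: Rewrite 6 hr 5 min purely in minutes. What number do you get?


Hours: 6
Extra minutes: 5
Minutes per hour: 60
Hours to minutes: 6 x 60 = 360
Total: 360 + 5 = 365

365


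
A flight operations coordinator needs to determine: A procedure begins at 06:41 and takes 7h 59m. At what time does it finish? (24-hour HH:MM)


Start time: 06:41
Adding: 7 hours 59 minutes
Minutes: 41 + 59 = 100
Minute overflow: 100 >= 60, so carry 1 hour, minutes = 40
Hours: 6 + 7 + 1 = 14
Result: 14:40

14:40


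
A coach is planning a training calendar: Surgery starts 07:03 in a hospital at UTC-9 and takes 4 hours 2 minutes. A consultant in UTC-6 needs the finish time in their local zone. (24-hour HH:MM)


Start: 07:03 in UTC-9
Step 1 - add duration:
  minutes: 3 + 2 = 5
  hours: 7 + 4 + 0 = 11
  end in UTC-9: 11:05
Step 2 - convert UTC-9 -> UTC-6:
  offset difference: -6 - (-9) = 3 hours
  11 + (3) = 14 -> mod 24 = 14
Result: 14:05 in UTC-6

14:05


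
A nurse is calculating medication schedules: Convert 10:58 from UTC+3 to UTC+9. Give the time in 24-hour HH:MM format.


Local time: 10:58 at UTC+3 (offset 3h)
Target zone: UTC+9 (offset 9h)
Difference: 9 - (3) = 6 hours
Calculation: 10 + (6) = 16
Result: 16:58

16:58


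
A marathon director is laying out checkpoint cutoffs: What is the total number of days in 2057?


Year: 2057
Check leap year rules:
Divisible by 4? No
2057 is not a leap year
Days: 365

365


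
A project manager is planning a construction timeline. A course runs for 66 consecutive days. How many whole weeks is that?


Total days: 66
Days per week: 7
Division: 66 / 7 = 9 remainder 3
Complete weeks: 9
Remaining days: 3

9


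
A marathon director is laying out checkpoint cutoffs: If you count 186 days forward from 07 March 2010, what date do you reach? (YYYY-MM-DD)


Start: 2010-03-07
Adding 186 days
Days remaining in March: 24
After March: 162 days still to add
April 2010: 30 days, 132 remaining
May 2010: 31 days, 101 remaining
June 2010: 30 days, 71 remaining
July 2010: 31 days, 40 remaining
Result: 2010-09-09

2010-09-09


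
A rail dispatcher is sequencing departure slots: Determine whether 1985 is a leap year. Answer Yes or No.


Year: 1985
Divisible by 4? 1985 / 4 = 496.25 -> No
Not divisible by 4, so NOT a leap year

No


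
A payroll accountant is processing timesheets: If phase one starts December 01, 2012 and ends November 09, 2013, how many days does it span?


Start date: 2012-12-01
End date: 2013-11-09
Dec 2012: +31 days
Jan 2013: +31 days
Feb 2013: +28 days
... (9 more months)
Total: 343 days

343


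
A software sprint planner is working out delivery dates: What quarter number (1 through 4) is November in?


Month: November (month 11)
Q1: January-March (months 1-3)
Q2: April-June (months 4-6)
Q3: July-September (months 7-9)
Q4: October-December (months 10-12)
Month 11 falls in Q4

4


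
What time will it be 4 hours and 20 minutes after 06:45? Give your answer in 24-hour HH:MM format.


Start time: 06:45
Adding: 4 hours 20 minutes
Minutes: 45 + 20 = 65
Minute overflow: 65 >= 60, so carry 1 hour, minutes = 5
Hours: 6 + 4 + 1 = 11
Result: 11:05

11:05


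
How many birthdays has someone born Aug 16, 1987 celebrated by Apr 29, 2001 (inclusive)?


Birth: 1987-08-16
Reference: 2001-04-29
Year difference: 2001 - 1987 = 14
Has birthday (08-16) occurred by 04-29? No
Birthday not yet reached this year -> subtract 1
Age in full years: 13

13


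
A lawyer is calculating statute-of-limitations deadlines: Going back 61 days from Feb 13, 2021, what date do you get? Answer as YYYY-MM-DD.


Start: 2021-02-13
Subtracting 61 days
Days already passed in February: 13
After going back through February: 48 more days to subtract
January 2021: 31 days, 17 remaining
December 2020 has 31 days, need 17
Result: 2020-12-14

2020-12-14


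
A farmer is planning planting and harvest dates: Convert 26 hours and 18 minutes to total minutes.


Hours: 26
Minutes: 18
Convert hours to minutes: 26 x 60 = 1560
Add remaining minutes: 1560 + 18 = 1578

1578


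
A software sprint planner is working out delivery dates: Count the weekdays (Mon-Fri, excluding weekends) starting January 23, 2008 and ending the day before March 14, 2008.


Start: 2008-01-23 (Wednesday)
End (exclusive): 2008-03-14 (Friday)
Total calendar days: 51
Full weeks: 51 // 7 = 7 -> 35 weekdays
Remaining 2 days starting on Wednesday:
  Wed(w), Thu(w) -> 2 weekdays
Total business days: 35 + 2 = 37

37


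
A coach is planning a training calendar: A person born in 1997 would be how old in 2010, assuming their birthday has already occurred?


Birth year: 1997
Current year: 2010
Age = current year - birth year
Age = 2010 - 1997 = 13

13


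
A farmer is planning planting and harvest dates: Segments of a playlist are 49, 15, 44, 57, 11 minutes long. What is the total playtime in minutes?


Durations: 49, 15, 44, 57, 11
Running sum: 49
+ 15 = 64
+ 44 = 108
+ 57 = 165
+ 11 = 176
Total duration: 176 minutes
That is 2 hours and 56 minutes

176


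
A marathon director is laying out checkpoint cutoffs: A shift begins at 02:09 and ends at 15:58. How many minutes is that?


Start time: 02:09 = 129 minutes from midnight
End time: 15:58 = 958 minutes from midnight
Difference: 958 - 129 = 829 minutes
That is 13 hours and 49 minutes

829


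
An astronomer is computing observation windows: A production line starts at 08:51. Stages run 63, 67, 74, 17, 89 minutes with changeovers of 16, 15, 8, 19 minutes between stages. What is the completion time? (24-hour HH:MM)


Start: 08:51 = 531 min from midnight
  after task 1 (63 min): 09:54
  after break (16 min): 10:10
  after task 2 (67 min): 11:17
  after break (15 min): 11:32
  after task 3 (74 min): 12:46
  after break (8 min): 12:54
  after task 4 (17 min): 13:11
  after break (19 min): 13:30
  after task 5 (89 min): 14:59
Total elapsed: 368 minutes
End time: 14:59

14:59


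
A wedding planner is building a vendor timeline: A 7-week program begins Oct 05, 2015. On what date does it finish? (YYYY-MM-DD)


Start: 2015-10-05
Weeks to add: 7
Convert to days: 7 x 7 = 49 days
Add 49 days to 2015-10-05
Result: 2015-11-23

2015-11-23


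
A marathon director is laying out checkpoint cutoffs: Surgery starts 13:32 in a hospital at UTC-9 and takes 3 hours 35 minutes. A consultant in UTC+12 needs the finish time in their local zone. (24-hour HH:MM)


Start: 13:32 in UTC-9
Step 1 - add duration:
  minutes: 32 + 35 = 67 (carry 1h)
  hours: 13 + 3 + 1 = 17
  end in UTC-9: 17:07
Step 2 - convert UTC-9 -> UTC+12:
  offset difference: 12 - (-9) = 21 hours
  17 + (21) = 38 -> mod 24 = 14
Result: 14:07 in UTC+12

14:07


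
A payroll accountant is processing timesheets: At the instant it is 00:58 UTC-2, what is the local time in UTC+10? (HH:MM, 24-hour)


Local time: 00:58 at UTC-2 (offset -2h)
Target zone: UTC+10 (offset 10h)
Difference: 10 - (-2) = 12 hours
Calculation: 0 + (12) = 12
Result: 12:58

12:58


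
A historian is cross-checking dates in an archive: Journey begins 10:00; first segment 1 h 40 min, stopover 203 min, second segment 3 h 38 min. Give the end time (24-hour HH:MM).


Depart: 10:00
Leg 1: +100 min -> 11:40
Layover: +203 min -> 15:03
Leg 2: +218 min -> 18:41
Total travel: 521 minutes = 8h 41m
Arrival: 18:41

18:41


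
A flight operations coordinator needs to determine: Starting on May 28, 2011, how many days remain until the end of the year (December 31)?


Start: May 28, 2011
End: December 31, 2011
Days left in May: 3
June: 30
July: 31
August: 31
September: 30
... plus remaining months
Sum of remaining months: 214
Total: 3 + 214 = 217

217


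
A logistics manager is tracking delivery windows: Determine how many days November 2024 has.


Month: November
Year: 2024
November is a 30-day month
Total: 30 days

30


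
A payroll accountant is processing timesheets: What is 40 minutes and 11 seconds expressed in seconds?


Minutes: 40
Extra seconds: 11
Seconds per minute: 60
Minutes to seconds: 40 x 60 = 2400
Total: 2400 + 11 = 2411

2411


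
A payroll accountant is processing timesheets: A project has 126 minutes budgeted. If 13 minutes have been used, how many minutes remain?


Total budget: 126 minutes
Time used: 13 minutes
Remaining: 126 - 13 = 113 minutes
Percent used: 10.3%
Percent remaining: 89.7%

113


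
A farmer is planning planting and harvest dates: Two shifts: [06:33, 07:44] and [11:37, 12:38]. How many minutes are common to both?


Interval A: [393, 464] minutes from midnight
Interval B: [697, 758] minutes from midnight
Overlap start = max(393, 697) = 697
Overlap end = min(464, 758) = 464
End <= start, so the intervals do not overlap: 0 minutes

0


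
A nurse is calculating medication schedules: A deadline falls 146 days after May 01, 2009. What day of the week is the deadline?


Start: 2009-05-01 (Friday)
Step 1 - find target date: add 146 days
  2009-05-01 + 146 days = 2009-09-24
Step 2 - day of week:
  146 mod 7 = 6
  Friday + 6 days -> Thursday
Result: Thursday (2009-09-24)

Thursday


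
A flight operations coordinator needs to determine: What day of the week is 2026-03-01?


Date: 2026-03-01
January 1, 2026 is a Thursday
Day of year: 60
Offset from Jan 1: 59 days
59 mod 7 = 3
Result: Sunday

Sunday


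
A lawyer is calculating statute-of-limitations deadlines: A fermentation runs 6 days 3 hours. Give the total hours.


Days: 6
Extra hours: 3
Hours per day: 24
Days to hours: 6 x 24 = 144
Total: 144 + 3 = 147

147


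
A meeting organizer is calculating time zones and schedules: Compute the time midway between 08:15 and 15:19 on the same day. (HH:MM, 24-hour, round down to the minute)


Start time: 08:15 = 495 minutes from midnight
End time: 15:19 = 919 minutes from midnight
Sum: 495 + 919 = 1414
Midpoint: 1414 / 2 = 707 minutes
Convert: 707 / 60 = 11 hours, 47 minutes
Result: 11:47

11:47


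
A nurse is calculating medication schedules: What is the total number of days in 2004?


Year: 2004
Check leap year rules:
Divisible by 4? Yes
Divisible by 100? No
2004 is a leap year
Days: 366

366


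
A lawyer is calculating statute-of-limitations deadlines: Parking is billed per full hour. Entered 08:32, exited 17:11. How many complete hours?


Start: 08:32
End: 17:11
Hour difference: 17 - 8 = 9 hours
Minute difference: 11 - 32 = -21 minutes
Total minutes: 519
Complete hours: 519 / 60 = 8 (remainder 39)

8


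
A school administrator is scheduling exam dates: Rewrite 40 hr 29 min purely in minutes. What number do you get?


Hours: 40
Extra minutes: 29
Minutes per hour: 60
Hours to minutes: 40 x 60 = 2400
Total: 2400 + 29 = 2429

2429


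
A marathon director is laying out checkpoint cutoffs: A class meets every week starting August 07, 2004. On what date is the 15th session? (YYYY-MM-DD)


First occurrence: 2004-08-07 (occurrence 1)
Each occurrence is 7 days after the previous.
Occurrence 15 is 14 weeks after the first.
14 weeks = 98 days
2004-08-07 + 98 days = 2004-11-13

2004-11-13


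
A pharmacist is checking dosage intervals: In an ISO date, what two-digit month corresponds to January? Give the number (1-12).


Calendar month order:
1. January <--
2. February
January is month number 1

1


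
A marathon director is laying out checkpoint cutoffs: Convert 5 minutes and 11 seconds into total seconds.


Minutes: 5
Seconds: 11
Convert minutes to seconds: 5 x 60 = 300
Add remaining seconds: 300 + 11 = 311

311


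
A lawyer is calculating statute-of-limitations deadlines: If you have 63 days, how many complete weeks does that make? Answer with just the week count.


Total days: 63
Days per week: 7
Division: 63 / 7 = 9 remainder 0
Complete weeks: 9
Remaining days: 0

9


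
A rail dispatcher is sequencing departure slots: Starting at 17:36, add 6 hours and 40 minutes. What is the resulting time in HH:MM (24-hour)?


Start time: 17:36
Adding: 6 hours 40 minutes
Minutes: 36 + 40 = 76
Minute overflow: 76 >= 60, so carry 1 hour, minutes = 16
Hours: 17 + 6 + 1 = 24
Hour wraparound: 24 mod 24 = 0
Result: 00:16

00:16


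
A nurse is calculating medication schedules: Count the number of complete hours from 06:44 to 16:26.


Start: 06:44
End: 16:26
Hour difference: 16 - 6 = 10 hours
Minute difference: 26 - 44 = -18 minutes
Total minutes: 582
Complete hours: 582 / 60 = 9 (remainder 42)

9
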